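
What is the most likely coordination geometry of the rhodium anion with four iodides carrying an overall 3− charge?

square planar

Ligand charges: each iodide is −1. With an overall charge of −3 the rhodium centre must be in the +1 oxidation state.
Rhodium is a group-9 element; Rh(I) is therefore d⁸.
With 4 monodentate ligands the coordination number is 4.
A 4d d⁸ ion has a large crystal-field splitting; square planar leaves the high-energy d_{x²−y²} orbital empty and maximises CFSE.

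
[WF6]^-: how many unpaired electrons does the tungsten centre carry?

Summing ligand charges against the −1 overall charge gives an oxidation state of +5 for tungsten.
W sits in group 6, so the d-electron count is 6 − 5 = 1.
In an octahedral field the d¹ configuration is t₂g¹e_g⁰ (only one arrangement possible), giving 1 unpaired electron.

1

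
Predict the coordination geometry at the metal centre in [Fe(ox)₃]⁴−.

Summing ligand charges against the −4 overall charge gives an oxidation state of +2 for iron.
Group 8 minus oxidation state 2 gives a d⁶ configuration.
Counting donor atoms: 3×oxalate (bidentate) → 6 donors. Coordination number = 6.
Six donors around a single metal centre give an octahedral coordination sphere.

octahedral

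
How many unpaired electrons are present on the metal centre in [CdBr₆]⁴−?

Each bromide is −1; balancing the −4 overall charge requires Cd(II).
Cadmium is a group-12 element; Cd(II) is therefore d¹⁰.
In an octahedral field the d¹⁰ configuration is t₂g⁶e_g⁴, giving 0 unpaired electrons.

0 unpaired electrons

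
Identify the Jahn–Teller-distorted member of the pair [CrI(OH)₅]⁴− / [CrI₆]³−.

[CrI(OH)₅]⁴−

[CrI(OH)₅]⁴−: Ligand charges: each iodide is −1; each hydroxide is −1. With an overall charge of −4 the chromium centre must be in the +2 oxidation state. Chromium is a group-6 element; Cr(II) is therefore d⁴. Hydroxide and iodide are weak-field ligands for a first-row metal, so the complex is high-spin. The t₂g³e_g¹ (high-spin) configuration has an unevenly filled e_g set; the Jahn–Teller theorem predicts a tetragonal distortion (typically axial elongation) to lift the degeneracy.
[CrI₆]³−: Each iodide is −1; balancing the −3 overall charge requires Cr(III). Group 6 minus oxidation state 3 gives a d³ configuration. The d³ configuration leaves the e_g set evenly filled (or empty) — no strong Jahn–Teller driving force.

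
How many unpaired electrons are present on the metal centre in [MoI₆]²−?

Ligand charges: each iodide is −1. With an overall charge of −2 the molybdenum centre must be in the +4 oxidation state.
Mo sits in group 6, so the d-electron count is 6 − 4 = 2.
In an octahedral field the d² configuration is t₂g²e_g⁰ (only one arrangement possible), giving 2 unpaired electrons.

2 unpaired electrons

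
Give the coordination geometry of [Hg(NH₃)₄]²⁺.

tetrahedral

Summing ligand charges against the +2 overall charge gives an oxidation state of +2 for mercury.
Mercury is a group-12 element; Hg(II) is therefore d¹⁰.
Coordination number: 4.
A d¹⁰ ion has no crystal-field stabilisation preference between square planar and tetrahedral, so four ligands adopt the sterically favoured tetrahedral geometry.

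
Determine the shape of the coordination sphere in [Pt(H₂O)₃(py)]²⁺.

square planar

Ligand charges: water is neutral; pyridine is neutral. With an overall charge of +2 the platinum centre must be in the +2 oxidation state.
Pt sits in group 10, so the d-electron count is 10 − 2 = 8.
Coordination number: 4.
A 5d d⁸ ion has a large crystal-field splitting; square planar leaves the high-energy d_{x²−y²} orbital empty and maximises CFSE.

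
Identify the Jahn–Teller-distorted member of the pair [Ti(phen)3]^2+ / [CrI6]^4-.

[Ti(phen)3]^2+: 1,10-phenanthroline is neutral; balancing the +2 overall charge requires Ti(II). Group 4 minus oxidation state 2 gives a d² configuration. The d² configuration leaves the e_g set evenly filled (or empty) — no strong Jahn–Teller driving force.
[CrI6]^4-: Ligand charges: each iodide is −1. With an overall charge of −4 the chromium centre must be in the +2 oxidation state. Group 6 minus oxidation state 2 gives a d⁴ configuration. Iodide is a weak-field ligand for a first-row metal, so the complex is high-spin. The t₂g³e_g¹ (high-spin) configuration has an unevenly filled e_g set; the Jahn–Teller theorem predicts a tetragonal distortion (typically axial elongation) to lift the degeneracy.

[CrI6]^4-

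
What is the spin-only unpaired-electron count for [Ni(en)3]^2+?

Ethylenediamine is neutral; balancing the +2 overall charge requires Ni(II).
Group 10 minus oxidation state 2 gives a d⁸ configuration.
Counting donor atoms: 3×ethylenediamine (bidentate) → 6 donors. Coordination number = 6.
In an octahedral field the d⁸ configuration is t₂g⁶e_g² (only one arrangement possible), giving 2 unpaired electrons.

2 unpaired electrons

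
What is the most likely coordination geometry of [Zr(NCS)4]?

tetrahedral

Ligand charges: each isothiocyanate is −1. With an overall charge of 0 the zirconium centre must be in the +4 oxidation state.
Zirconium is a group-4 element; Zr(IV) is therefore d⁰.
Coordination number: 4.
A d⁰ ion has no crystal-field stabilisation preference between square planar and tetrahedral, so four ligands adopt the sterically favoured tetrahedral geometry.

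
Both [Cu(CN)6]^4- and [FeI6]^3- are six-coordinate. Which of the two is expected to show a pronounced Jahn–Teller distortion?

[Cu(CN)6]^4-: Each cyanide is −1; balancing the −4 overall charge requires Cu(II). Cu sits in group 11, so the d-electron count is 11 − 2 = 9. The t₂g⁶e_g³ configuration has an unevenly filled e_g set; the Jahn–Teller theorem predicts a tetragonal distortion (typically axial elongation) to lift the degeneracy.
[FeI6]^3-: Summing ligand charges against the −3 overall charge gives an oxidation state of +3 for iron. Group 8 minus oxidation state 3 gives a d⁵ configuration. Iodide is a weak-field ligand for a first-row metal, so the complex is high-spin. The d⁵ configuration leaves the e_g set evenly filled (or empty) — no strong Jahn–Teller driving force.

[Cu(CN)6]^4-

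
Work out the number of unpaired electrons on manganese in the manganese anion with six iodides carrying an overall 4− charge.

Summing ligand charges against the −4 overall charge gives an oxidation state of +2 for manganese.
Mn sits in group 7, so the d-electron count is 7 − 2 = 5.
The spin state decides the count: Iodide is a weak-field ligand for a first-row metal, so the complex is high-spin.
An octahedral high-spin d⁵ ion is t₂g³e_g², giving 5 unpaired electrons.

5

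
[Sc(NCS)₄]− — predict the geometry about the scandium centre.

Ligand charges: each isothiocyanate is −1. With an overall charge of −1 the scandium centre must be in the +3 oxidation state.
Scandium is a group-3 element; Sc(III) is therefore d⁰.
Coordination number: 4.
A d⁰ ion has no crystal-field stabilisation preference between square planar and tetrahedral, so four ligands adopt the sterically favoured tetrahedral geometry.

tetrahedral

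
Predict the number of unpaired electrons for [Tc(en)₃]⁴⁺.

3 unpaired electrons

Ethylenediamine is neutral; balancing the +4 overall charge requires Tc(IV).
Technetium is a group-7 element; Tc(IV) is therefore d³.
Counting donor atoms: 3×ethylenediamine (bidentate) → 6 donors. Coordination number = 6.
In an octahedral field the d³ configuration is t₂g³e_g⁰ (only one arrangement possible), giving 3 unpaired electrons.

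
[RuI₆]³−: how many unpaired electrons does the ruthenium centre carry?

1

Summing ligand charges against the −3 overall charge gives an oxidation state of +3 for ruthenium.
Ru sits in group 8, so the d-electron count is 8 − 3 = 5.
The spin state decides the count: a 4d ion has a large Δₒ and is invariably low-spin.
An octahedral low-spin d⁵ ion is t₂g⁵e_g⁰, giving 1 unpaired electron.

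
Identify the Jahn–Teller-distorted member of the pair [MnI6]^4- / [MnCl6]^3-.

[MnI6]^4-: Each iodide is −1; balancing the −4 overall charge requires Mn(II). Group 7 minus oxidation state 2 gives a d⁵ configuration. Iodide is a weak-field ligand for a first-row metal, so the complex is high-spin. The d⁵ configuration leaves the e_g set evenly filled (or empty) — no strong Jahn–Teller driving force.
[MnCl6]^3-: Ligand charges: each chloride is −1. With an overall charge of −3 the manganese centre must be in the +3 oxidation state. Mn sits in group 7, so the d-electron count is 7 − 3 = 4. Chloride is a weak-field ligand for a first-row metal, so the complex is high-spin. The t₂g³e_g¹ (high-spin) configuration has an unevenly filled e_g set; the Jahn–Teller theorem predicts a tetragonal distortion (typically axial elongation) to lift the degeneracy.

[MnCl6]^3-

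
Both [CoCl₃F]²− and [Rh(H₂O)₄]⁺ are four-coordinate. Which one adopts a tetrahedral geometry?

For [CoCl₃F]²−: Each chloride is −1; each fluoride is −1; balancing the −2 overall charge requires Co(II). Cobalt is a group-9 element; Co(II) is therefore d⁷. For a high-spin 3d d⁷ ion with weak-field ligands the small Δₜ gives little square-planar CFSE advantage, so four ligands adopt the sterically favoured tetrahedral geometry. → tetrahedral.
For [Rh(H₂O)₄]⁺: Ligand charges: water is neutral. With an overall charge of +1 the rhodium centre must be in the +1 oxidation state. Group 9 minus oxidation state 1 gives a d⁸ configuration. A 4d d⁸ ion has a large crystal-field splitting; square planar leaves the high-energy d_{x²−y²} orbital empty and maximises CFSE. → square planar.

[CoCl₃F]²−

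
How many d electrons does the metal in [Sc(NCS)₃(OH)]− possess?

Summing ligand charges against the −1 overall charge gives an oxidation state of +3 for scandium.
Group 3 minus oxidation state 3 gives a d⁰ configuration.

d⁰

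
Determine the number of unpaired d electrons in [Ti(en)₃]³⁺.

Ethylenediamine is neutral; balancing the +3 overall charge requires Ti(III).
Ti sits in group 4, so the d-electron count is 4 − 3 = 1.
Counting donor atoms: 3×ethylenediamine (bidentate) → 6 donors. Coordination number = 6.
In an octahedral field the d¹ configuration is t₂g¹e_g⁰ (only one arrangement possible), giving 1 unpaired electron.

1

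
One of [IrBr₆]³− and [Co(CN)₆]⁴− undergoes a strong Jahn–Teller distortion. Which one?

[IrBr₆]³−: Summing ligand charges against the −3 overall charge gives an oxidation state of +3 for iridium. Ir sits in group 9, so the d-electron count is 9 − 3 = 6. A 5d ion has a large Δₒ and is invariably low-spin. The d⁶ configuration leaves the e_g set evenly filled (or empty) — no strong Jahn–Teller driving force.
[Co(CN)₆]⁴−: Ligand charges: each cyanide is −1. With an overall charge of −4 the cobalt centre must be in the +2 oxidation state. Cobalt is a group-9 element; Co(II) is therefore d⁷. Cyanide is a strong-field ligand (high in the spectrochemical series) for a first-row metal, so the complex is low-spin. The t₂g⁶e_g¹ (low-spin) configuration has an unevenly filled e_g set; the Jahn–Teller theorem predicts a tetragonal distortion (typically axial elongation) to lift the degeneracy.

[Co(CN)₆]⁴−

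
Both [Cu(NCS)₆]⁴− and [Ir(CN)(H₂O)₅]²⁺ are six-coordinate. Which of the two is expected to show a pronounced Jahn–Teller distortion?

[Cu(NCS)₆]⁴−: Each isothiocyanate is −1; balancing the −4 overall charge requires Cu(II). Cu sits in group 11, so the d-electron count is 11 − 2 = 9. The t₂g⁶e_g³ configuration has an unevenly filled e_g set; the Jahn–Teller theorem predicts a tetragonal distortion (typically axial elongation) to lift the degeneracy.
[Ir(CN)(H₂O)₅]²⁺: Summing ligand charges against the +2 overall charge gives an oxidation state of +3 for iridium. Group 9 minus oxidation state 3 gives a d⁶ configuration. A 5d ion has a large Δₒ and is invariably low-spin. The d⁶ configuration leaves the e_g set evenly filled (or empty) — no strong Jahn–Teller driving force.

[Cu(NCS)₆]⁴−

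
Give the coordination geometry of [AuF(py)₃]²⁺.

square planar

Summing ligand charges against the +2 overall charge gives an oxidation state of +3 for gold.
Group 11 minus oxidation state 3 gives a d⁸ configuration.
With 4 monodentate ligands the coordination number is 4.
A 5d d⁸ ion has a large crystal-field splitting; square planar leaves the high-energy d_{x²−y²} orbital empty and maximises CFSE.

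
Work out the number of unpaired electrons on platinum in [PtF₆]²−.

0

Each fluoride is −1; balancing the −2 overall charge requires Pt(IV).
Platinum is a group-10 element; Pt(IV) is therefore d⁶.
The spin state decides the count: a 5d ion has a large Δₒ and is invariably low-spin.
An octahedral low-spin d⁶ ion is t₂g⁶e_g⁰, giving 0 unpaired electrons.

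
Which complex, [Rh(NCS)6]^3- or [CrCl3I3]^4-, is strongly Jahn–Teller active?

[Rh(NCS)6]^3-: Ligand charges: each isothiocyanate is −1. With an overall charge of −3 the rhodium centre must be in the +3 oxidation state. Rhodium is a group-9 element; Rh(III) is therefore d⁶. A 4d ion has a large Δₒ and is invariably low-spin. The d⁶ configuration leaves the e_g set evenly filled (or empty) — no strong Jahn–Teller driving force.
[CrCl3I3]^4-: Ligand charges: each chloride is −1; each iodide is −1. With an overall charge of −4 the chromium centre must be in the +2 oxidation state. Group 6 minus oxidation state 2 gives a d⁴ configuration. Chloride and iodide are weak-field ligands for a first-row metal, so the complex is high-spin. The t₂g³e_g¹ (high-spin) configuration has an unevenly filled e_g set; the Jahn–Teller theorem predicts a tetragonal distortion (typically axial elongation) to lift the degeneracy.

[CrCl3I3]^4-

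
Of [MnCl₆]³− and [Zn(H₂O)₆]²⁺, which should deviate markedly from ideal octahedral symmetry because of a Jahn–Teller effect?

[MnCl₆]³−: Ligand charges: each chloride is −1. With an overall charge of −3 the manganese centre must be in the +3 oxidation state. Mn sits in group 7, so the d-electron count is 7 − 3 = 4. Chloride is a weak-field ligand for a first-row metal, so the complex is high-spin. The t₂g³e_g¹ (high-spin) configuration has an unevenly filled e_g set; the Jahn–Teller theorem predicts a tetragonal distortion (typically axial elongation) to lift the degeneracy.
[Zn(H₂O)₆]²⁺: Summing ligand charges against the +2 overall charge gives an oxidation state of +2 for zinc. Zinc is a group-12 element; Zn(II) is therefore d¹⁰. The d¹⁰ configuration leaves the e_g set evenly filled (or empty) — no strong Jahn–Teller driving force.

[MnCl₆]³−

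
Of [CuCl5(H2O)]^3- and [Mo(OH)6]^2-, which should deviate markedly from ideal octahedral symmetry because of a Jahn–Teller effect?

[CuCl5(H2O)]^3-: Summing ligand charges against the −3 overall charge gives an oxidation state of +2 for copper. Copper is a group-11 element; Cu(II) is therefore d⁹. The t₂g⁶e_g³ configuration has an unevenly filled e_g set; the Jahn–Teller theorem predicts a tetragonal distortion (typically axial elongation) to lift the degeneracy.
[Mo(OH)6]^2-: Each hydroxide is −1; balancing the −2 overall charge requires Mo(IV). Mo sits in group 6, so the d-electron count is 6 − 4 = 2. The d² configuration leaves the e_g set evenly filled (or empty) — no strong Jahn–Teller driving force.

[CuCl5(H2O)]^3-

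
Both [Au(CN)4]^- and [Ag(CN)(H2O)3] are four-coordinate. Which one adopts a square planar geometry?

[Au(CN)4]^-

For [Au(CN)4]^-: Each cyanide is −1; balancing the −1 overall charge requires Au(III). Gold is a group-11 element; Au(III) is therefore d⁸. A 5d d⁸ ion has a large crystal-field splitting; square planar leaves the high-energy d_{x²−y²} orbital empty and maximises CFSE. → square planar.
For [Ag(CN)(H2O)3]: Each cyanide is −1; water is neutral; balancing the 0 overall charge requires Ag(I). Group 11 minus oxidation state 1 gives a d¹⁰ configuration. A d¹⁰ ion has no crystal-field stabilisation preference between square planar and tetrahedral, so four ligands adopt the sterically favoured tetrahedral geometry. → tetrahedral.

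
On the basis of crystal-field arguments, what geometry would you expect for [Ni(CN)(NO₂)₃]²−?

square planar

Summing ligand charges against the −2 overall charge gives an oxidation state of +2 for nickel.
Group 10 minus oxidation state 2 gives a d⁸ configuration.
With 4 monodentate ligands the coordination number is 4.
Cyanide and nitro (N-bound nitrite) are strong-field ligands (high in the spectrochemical series).
A 3d d⁸ ion with strong-field ligands gains enough CFSE to favour square planar over tetrahedral.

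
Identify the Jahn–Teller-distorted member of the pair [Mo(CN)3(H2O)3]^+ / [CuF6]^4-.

[Mo(CN)3(H2O)3]^+: Ligand charges: each cyanide is −1; water is neutral. With an overall charge of +1 the molybdenum centre must be in the +4 oxidation state. Molybdenum is a group-6 element; Mo(IV) is therefore d². The d² configuration leaves the e_g set evenly filled (or empty) — no strong Jahn–Teller driving force.
[CuF6]^4-: Summing ligand charges against the −4 overall charge gives an oxidation state of +2 for copper. Copper is a group-11 element; Cu(II) is therefore d⁹. The t₂g⁶e_g³ configuration has an unevenly filled e_g set; the Jahn–Teller theorem predicts a tetragonal distortion (typically axial elongation) to lift the degeneracy.

[CuF6]^4-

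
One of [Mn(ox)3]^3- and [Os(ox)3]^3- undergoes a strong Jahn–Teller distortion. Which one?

[Mn(ox)3]^3-

[Mn(ox)3]^3-: Ligand charges: each oxalate is −2. With an overall charge of −3 the manganese centre must be in the +3 oxidation state. Mn sits in group 7, so the d-electron count is 7 − 3 = 4. Oxalate is a weak-field ligand for a first-row metal, so the complex is high-spin. The t₂g³e_g¹ (high-spin) configuration has an unevenly filled e_g set; the Jahn–Teller theorem predicts a tetragonal distortion (typically axial elongation) to lift the degeneracy.
[Os(ox)3]^3-: Ligand charges: each oxalate is −2. With an overall charge of −3 the osmium centre must be in the +3 oxidation state. Os sits in group 8, so the d-electron count is 8 − 3 = 5. A 5d ion has a large Δₒ and is invariably low-spin. The d⁵ configuration leaves the e_g set evenly filled (or empty) — no strong Jahn–Teller driving force.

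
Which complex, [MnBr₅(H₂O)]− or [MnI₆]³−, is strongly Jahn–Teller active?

[MnBr₅(H₂O)]−: Ligand charges: each bromide is −1; water is neutral. With an overall charge of −1 the manganese centre must be in the +4 oxidation state. Mn sits in group 7, so the d-electron count is 7 − 4 = 3. The d³ configuration leaves the e_g set evenly filled (or empty) — no strong Jahn–Teller driving force.
[MnI₆]³−: Summing ligand charges against the −3 overall charge gives an oxidation state of +3 for manganese. Manganese is a group-7 element; Mn(III) is therefore d⁴. Iodide is a weak-field ligand for a first-row metal, so the complex is high-spin. The t₂g³e_g¹ (high-spin) configuration has an unevenly filled e_g set; the Jahn–Teller theorem predicts a tetragonal distortion (typically axial elongation) to lift the degeneracy.

[MnI₆]³−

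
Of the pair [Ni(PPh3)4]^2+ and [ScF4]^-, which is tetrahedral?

For [Ni(PPh3)4]^2+: Triphenylphosphine is neutral; balancing the +2 overall charge requires Ni(II). Ni sits in group 10, so the d-electron count is 10 − 2 = 8. Triphenylphosphine is a strong-field ligand (high in the spectrochemical series). A 3d d⁸ ion with strong-field ligands gains enough CFSE to favour square planar over tetrahedral. → square planar.
For [ScF4]^-: Ligand charges: each fluoride is −1. With an overall charge of −1 the scandium centre must be in the +3 oxidation state. Group 3 minus oxidation state 3 gives a d⁰ configuration. A d⁰ ion has no crystal-field stabilisation preference between square planar and tetrahedral, so four ligands adopt the sterically favoured tetrahedral geometry. → tetrahedral.

[ScF4]^-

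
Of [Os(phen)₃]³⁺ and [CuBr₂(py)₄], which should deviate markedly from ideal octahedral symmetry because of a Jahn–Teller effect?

[CuBr₂(py)₄]

[Os(phen)₃]³⁺: 1,10-phenanthroline is neutral; balancing the +3 overall charge requires Os(III). Group 8 minus oxidation state 3 gives a d⁵ configuration. A 5d ion has a large Δₒ and is invariably low-spin. The d⁵ configuration leaves the e_g set evenly filled (or empty) — no strong Jahn–Teller driving force.
[CuBr₂(py)₄]: Ligand charges: each bromide is −1; pyridine is neutral. With an overall charge of 0 the copper centre must be in the +2 oxidation state. Group 11 minus oxidation state 2 gives a d⁹ configuration. The t₂g⁶e_g³ configuration has an unevenly filled e_g set; the Jahn–Teller theorem predicts a tetragonal distortion (typically axial elongation) to lift the degeneracy.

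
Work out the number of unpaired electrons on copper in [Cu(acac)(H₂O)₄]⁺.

Ligand charges: each acetylacetonate is −1; water is neutral. With an overall charge of +1 the copper centre must be in the +2 oxidation state.
Group 11 minus oxidation state 2 gives a d⁹ configuration.
Counting donor atoms: 1×acetylacetonate (bidentate) → 2 donors; 4×water (monodentate) → 4 donors. Coordination number = 6.
In an octahedral field the d⁹ configuration is t₂g⁶e_g³ (only one arrangement possible), giving 1 unpaired electron.

1 unpaired electron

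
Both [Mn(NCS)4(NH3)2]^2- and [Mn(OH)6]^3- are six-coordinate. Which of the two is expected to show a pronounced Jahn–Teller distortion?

[Mn(OH)6]^3-

[Mn(NCS)4(NH3)2]^2-: Ligand charges: each isothiocyanate is −1; ammonia is neutral. With an overall charge of −2 the manganese centre must be in the +2 oxidation state. Group 7 minus oxidation state 2 gives a d⁵ configuration. Isothiocyanate is a weak-field ligand for a first-row metal, so the complex is high-spin. The d⁵ configuration leaves the e_g set evenly filled (or empty) — no strong Jahn–Teller driving force.
[Mn(OH)6]^3-: Each hydroxide is −1; balancing the −3 overall charge requires Mn(III). Group 7 minus oxidation state 3 gives a d⁴ configuration. Hydroxide is a weak-field ligand for a first-row metal, so the complex is high-spin. The t₂g³e_g¹ (high-spin) configuration has an unevenly filled e_g set; the Jahn–Teller theorem predicts a tetragonal distortion (typically axial elongation) to lift the degeneracy.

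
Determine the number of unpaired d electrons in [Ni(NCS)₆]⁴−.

2

Summing ligand charges against the −4 overall charge gives an oxidation state of +2 for nickel.
Group 10 minus oxidation state 2 gives a d⁸ configuration.
In an octahedral field the d⁸ configuration is t₂g⁶e_g² (only one arrangement possible), giving 2 unpaired electrons.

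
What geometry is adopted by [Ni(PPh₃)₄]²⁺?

square planar

Triphenylphosphine is neutral; balancing the +2 overall charge requires Ni(II).
Group 10 minus oxidation state 2 gives a d⁸ configuration.
With 4 monodentate ligands the coordination number is 4.
Triphenylphosphine is a strong-field ligand (high in the spectrochemical series).
A 3d d⁸ ion with strong-field ligands gains enough CFSE to favour square planar over tetrahedral.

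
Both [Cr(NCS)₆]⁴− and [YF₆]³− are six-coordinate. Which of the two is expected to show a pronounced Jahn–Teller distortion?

[Cr(NCS)₆]⁴−

[Cr(NCS)₆]⁴−: Summing ligand charges against the −4 overall charge gives an oxidation state of +2 for chromium. Cr sits in group 6, so the d-electron count is 6 − 2 = 4. Isothiocyanate is a weak-field ligand for a first-row metal, so the complex is high-spin. The t₂g³e_g¹ (high-spin) configuration has an unevenly filled e_g set; the Jahn–Teller theorem predicts a tetragonal distortion (typically axial elongation) to lift the degeneracy.
[YF₆]³−: Summing ligand charges against the −3 overall charge gives an oxidation state of +3 for yttrium. Group 3 minus oxidation state 3 gives a d⁰ configuration. The d⁰ configuration leaves the e_g set evenly filled (or empty) — no strong Jahn–Teller driving force.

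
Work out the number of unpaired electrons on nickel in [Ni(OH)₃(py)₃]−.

Summing ligand charges against the −1 overall charge gives an oxidation state of +2 for nickel.
Ni sits in group 10, so the d-electron count is 10 − 2 = 8.
In an octahedral field the d⁸ configuration is t₂g⁶e_g² (only one arrangement possible), giving 2 unpaired electrons.

2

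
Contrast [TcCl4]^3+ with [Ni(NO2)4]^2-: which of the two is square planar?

[Ni(NO2)4]^2-

For [TcCl4]^3+: Each chloride is −1; balancing the +3 overall charge requires Tc(VII). Group 7 minus oxidation state 7 gives a d⁰ configuration. A d⁰ ion has no crystal-field stabilisation preference between square planar and tetrahedral, so four ligands adopt the sterically favoured tetrahedral geometry. → tetrahedral.
For [Ni(NO2)4]^2-: Each nitro (N-bound nitrite) is −1; balancing the −2 overall charge requires Ni(II). Nickel is a group-10 element; Ni(II) is therefore d⁸. Nitro (N-bound nitrite) is a strong-field ligand (high in the spectrochemical series). A 3d d⁸ ion with strong-field ligands gains enough CFSE to favour square planar over tetrahedral. → square planar.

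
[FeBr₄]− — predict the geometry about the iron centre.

tetrahedral

Ligand charges: each bromide is −1. With an overall charge of −1 the iron centre must be in the +3 oxidation state.
Iron is a group-8 element; Fe(III) is therefore d⁵.
Coordination number: 4.
Bromide is a weak-field ligand.
A high-spin d⁵ ion has zero CFSE in either geometry, so four ligands adopt the sterically favoured tetrahedral geometry.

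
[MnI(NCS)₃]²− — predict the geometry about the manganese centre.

Ligand charges: each iodide is −1; each isothiocyanate is −1. With an overall charge of −2 the manganese centre must be in the +2 oxidation state.
Mn sits in group 7, so the d-electron count is 7 − 2 = 5.
Coordination number: 4.
Iodide and isothiocyanate are weak-field ligands.
A high-spin d⁵ ion has zero CFSE in either geometry, so four ligands adopt the sterically favoured tetrahedral geometry.

tetrahedral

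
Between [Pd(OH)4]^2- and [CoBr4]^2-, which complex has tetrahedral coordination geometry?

For [Pd(OH)4]^2-: Summing ligand charges against the −2 overall charge gives an oxidation state of +2 for palladium. Pd sits in group 10, so the d-electron count is 10 − 2 = 8. A 4d d⁸ ion has a large crystal-field splitting; square planar leaves the high-energy d_{x²−y²} orbital empty and maximises CFSE. → square planar.
For [CoBr4]^2-: Each bromide is −1; balancing the −2 overall charge requires Co(II). Group 9 minus oxidation state 2 gives a d⁷ configuration. For a high-spin 3d d⁷ ion with weak-field ligands the small Δₜ gives little square-planar CFSE advantage, so four ligands adopt the sterically favoured tetrahedral geometry. → tetrahedral.

[CoBr4]^2-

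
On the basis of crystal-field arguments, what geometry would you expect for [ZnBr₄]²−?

tetrahedral

Summing ligand charges against the −2 overall charge gives an oxidation state of +2 for zinc.
Group 12 minus oxidation state 2 gives a d¹⁰ configuration.
Coordination number: 4.
A d¹⁰ ion has no crystal-field stabilisation preference between square planar and tetrahedral, so four ligands adopt the sterically favoured tetrahedral geometry.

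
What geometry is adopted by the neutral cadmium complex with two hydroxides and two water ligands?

tetrahedral

Ligand charges: each hydroxide is −1; water is neutral. With an overall charge of 0 the cadmium centre must be in the +2 oxidation state.
Cd sits in group 12, so the d-electron count is 12 − 2 = 10.
With 4 monodentate ligands the coordination number is 4.
A d¹⁰ ion has no crystal-field stabilisation preference between square planar and tetrahedral, so four ligands adopt the sterically favoured tetrahedral geometry.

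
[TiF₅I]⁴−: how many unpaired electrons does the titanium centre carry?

2

Ligand charges: each fluoride is −1; each iodide is −1. With an overall charge of −4 the titanium centre must be in the +2 oxidation state.
Ti sits in group 4, so the d-electron count is 4 − 2 = 2.
In an octahedral field the d² configuration is t₂g²e_g⁰ (only one arrangement possible), giving 2 unpaired electrons.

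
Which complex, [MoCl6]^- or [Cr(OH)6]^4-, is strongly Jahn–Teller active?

[Cr(OH)6]^4-

[MoCl6]^-: Summing ligand charges against the −1 overall charge gives an oxidation state of +5 for molybdenum. Molybdenum is a group-6 element; Mo(V) is therefore d¹. The d¹ configuration leaves the e_g set evenly filled (or empty) — no strong Jahn–Teller driving force.
[Cr(OH)6]^4-: Each hydroxide is −1; balancing the −4 overall charge requires Cr(II). Chromium is a group-6 element; Cr(II) is therefore d⁴. Hydroxide is a weak-field ligand for a first-row metal, so the complex is high-spin. The t₂g³e_g¹ (high-spin) configuration has an unevenly filled e_g set; the Jahn–Teller theorem predicts a tetragonal distortion (typically axial elongation) to lift the degeneracy.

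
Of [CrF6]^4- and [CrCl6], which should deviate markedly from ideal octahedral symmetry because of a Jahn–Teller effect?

[CrF6]^4-: Summing ligand charges against the −4 overall charge gives an oxidation state of +2 for chromium. Chromium is a group-6 element; Cr(II) is therefore d⁴. Fluoride is a weak-field ligand for a first-row metal, so the complex is high-spin. The t₂g³e_g¹ (high-spin) configuration has an unevenly filled e_g set; the Jahn–Teller theorem predicts a tetragonal distortion (typically axial elongation) to lift the degeneracy.
[CrCl6]: Each chloride is −1; balancing the 0 overall charge requires Cr(VI). Chromium is a group-6 element; Cr(VI) is therefore d⁰. The d⁰ configuration leaves the e_g set evenly filled (or empty) — no strong Jahn–Teller driving force.

[CrF6]^4-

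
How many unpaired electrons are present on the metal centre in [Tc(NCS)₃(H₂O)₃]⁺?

3

Each isothiocyanate is −1; water is neutral; balancing the +1 overall charge requires Tc(IV).
Technetium is a group-7 element; Tc(IV) is therefore d³.
In an octahedral field the d³ configuration is t₂g³e_g⁰ (only one arrangement possible), giving 3 unpaired electrons.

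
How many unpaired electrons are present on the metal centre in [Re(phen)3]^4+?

3

Summing ligand charges against the +4 overall charge gives an oxidation state of +4 for rhenium.
Re sits in group 7, so the d-electron count is 7 − 4 = 3.
Counting donor atoms: 3×1,10-phenanthroline (bidentate) → 6 donors. Coordination number = 6.
In an octahedral field the d³ configuration is t₂g³e_g⁰ (only one arrangement possible), giving 3 unpaired electrons.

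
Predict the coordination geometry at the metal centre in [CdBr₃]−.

Ligand charges: each bromide is −1. With an overall charge of −1 the cadmium centre must be in the +2 oxidation state.
Cadmium is a group-12 element; Cd(II) is therefore d¹⁰.
Coordination number: 3.
Three ligands around a d¹⁰ centre minimise repulsion in a trigonal-planar arrangement.

trigonal planar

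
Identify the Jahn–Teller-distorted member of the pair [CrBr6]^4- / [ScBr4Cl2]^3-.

[CrBr6]^4-

[CrBr6]^4-: Summing ligand charges against the −4 overall charge gives an oxidation state of +2 for chromium. Group 6 minus oxidation state 2 gives a d⁴ configuration. Bromide is a weak-field ligand for a first-row metal, so the complex is high-spin. The t₂g³e_g¹ (high-spin) configuration has an unevenly filled e_g set; the Jahn–Teller theorem predicts a tetragonal distortion (typically axial elongation) to lift the degeneracy.
[ScBr4Cl2]^3-: Ligand charges: each bromide is −1; each chloride is −1. With an overall charge of −3 the scandium centre must be in the +3 oxidation state. Group 3 minus oxidation state 3 gives a d⁰ configuration. The d⁰ configuration leaves the e_g set evenly filled (or empty) — no strong Jahn–Teller driving force.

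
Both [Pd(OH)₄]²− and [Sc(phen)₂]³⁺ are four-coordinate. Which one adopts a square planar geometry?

For [Pd(OH)₄]²−: Ligand charges: each hydroxide is −1. With an overall charge of −2 the palladium centre must be in the +2 oxidation state. Palladium is a group-10 element; Pd(II) is therefore d⁸. A 4d d⁸ ion has a large crystal-field splitting; square planar leaves the high-energy d_{x²−y²} orbital empty and maximises CFSE. → square planar.
For [Sc(phen)₂]³⁺: Summing ligand charges against the +3 overall charge gives an oxidation state of +3 for scandium. Group 3 minus oxidation state 3 gives a d⁰ configuration. A d⁰ ion has no crystal-field stabilisation preference between square planar and tetrahedral, so four ligands adopt the sterically favoured tetrahedral geometry. → tetrahedral.

[Pd(OH)₄]²−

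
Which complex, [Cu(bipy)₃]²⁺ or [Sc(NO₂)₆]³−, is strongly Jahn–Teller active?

[Cu(bipy)₃]²⁺

[Cu(bipy)₃]²⁺: 2,2′-bipyridine is neutral; balancing the +2 overall charge requires Cu(II). Cu sits in group 11, so the d-electron count is 11 − 2 = 9. The t₂g⁶e_g³ configuration has an unevenly filled e_g set; the Jahn–Teller theorem predicts a tetragonal distortion (typically axial elongation) to lift the degeneracy.
[Sc(NO₂)₆]³−: Ligand charges: each nitro (N-bound nitrite) is −1. With an overall charge of −3 the scandium centre must be in the +3 oxidation state. Sc sits in group 3, so the d-electron count is 3 − 3 = 0. The d⁰ configuration leaves the e_g set evenly filled (or empty) — no strong Jahn–Teller driving force.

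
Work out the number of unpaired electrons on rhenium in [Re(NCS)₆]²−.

Summing ligand charges against the −2 overall charge gives an oxidation state of +4 for rhenium.
Re sits in group 7, so the d-electron count is 7 − 4 = 3.
In an octahedral field the d³ configuration is t₂g³e_g⁰ (only one arrangement possible), giving 3 unpaired electrons.

3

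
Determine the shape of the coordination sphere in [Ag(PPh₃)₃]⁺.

Ligand charges: triphenylphosphine is neutral. With an overall charge of +1 the silver centre must be in the +1 oxidation state.
Ag sits in group 11, so the d-electron count is 11 − 1 = 10.
Coordination number: 3.
Three ligands around a d¹⁰ centre minimise repulsion in a trigonal-planar arrangement.

trigonal planar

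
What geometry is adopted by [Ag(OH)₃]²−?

Ligand charges: each hydroxide is −1. With an overall charge of −2 the silver centre must be in the +1 oxidation state.
Ag sits in group 11, so the d-electron count is 11 − 1 = 10.
Coordination number: 3.
Three ligands around a d¹⁰ centre minimise repulsion in a trigonal-planar arrangement.

trigonal planar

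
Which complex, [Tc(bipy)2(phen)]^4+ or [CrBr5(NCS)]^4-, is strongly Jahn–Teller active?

[Tc(bipy)2(phen)]^4+: Summing ligand charges against the +4 overall charge gives an oxidation state of +4 for technetium. Group 7 minus oxidation state 4 gives a d³ configuration. The d³ configuration leaves the e_g set evenly filled (or empty) — no strong Jahn–Teller driving force.
[CrBr5(NCS)]^4-: Each bromide is −1; each isothiocyanate is −1; balancing the −4 overall charge requires Cr(II). Chromium is a group-6 element; Cr(II) is therefore d⁴. Bromide and isothiocyanate are weak-field ligands for a first-row metal, so the complex is high-spin. The t₂g³e_g¹ (high-spin) configuration has an unevenly filled e_g set; the Jahn–Teller theorem predicts a tetragonal distortion (typically axial elongation) to lift the degeneracy.

[CrBr5(NCS)]^4-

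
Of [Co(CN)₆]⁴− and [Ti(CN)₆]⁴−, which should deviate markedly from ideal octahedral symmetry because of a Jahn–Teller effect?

[Co(CN)₆]⁴−: Summing ligand charges against the −4 overall charge gives an oxidation state of +2 for cobalt. Co sits in group 9, so the d-electron count is 9 − 2 = 7. Cyanide is a strong-field ligand (high in the spectrochemical series) for a first-row metal, so the complex is low-spin. The t₂g⁶e_g¹ (low-spin) configuration has an unevenly filled e_g set; the Jahn–Teller theorem predicts a tetragonal distortion (typically axial elongation) to lift the degeneracy.
[Ti(CN)₆]⁴−: Each cyanide is −1; balancing the −4 overall charge requires Ti(II). Group 4 minus oxidation state 2 gives a d² configuration. The d² configuration leaves the e_g set evenly filled (or empty) — no strong Jahn–Teller driving force.

[Co(CN)₆]⁴−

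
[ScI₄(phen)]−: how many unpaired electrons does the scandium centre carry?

Summing ligand charges against the −1 overall charge gives an oxidation state of +3 for scandium.
Scandium is a group-3 element; Sc(III) is therefore d⁰.
Counting donor atoms: 4×iodide (monodentate) → 4 donors; 1×1,10-phenanthroline (bidentate) → 2 donors. Coordination number = 6.
In an octahedral field the d⁰ configuration is t₂g⁰e_g⁰, giving 0 unpaired electrons.

0 unpaired electrons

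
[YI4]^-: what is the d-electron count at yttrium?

d0

Ligand charges: each iodide is −1. With an overall charge of −1 the yttrium centre must be in the +3 oxidation state.
Y sits in group 3, so the d-electron count is 3 − 3 = 0.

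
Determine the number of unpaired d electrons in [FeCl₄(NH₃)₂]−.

Ligand charges: each chloride is −1; ammonia is neutral. With an overall charge of −1 the iron centre must be in the +3 oxidation state.
Group 8 minus oxidation state 3 gives a d⁵ configuration.
The spin state decides the count: Chloride is a weak-field ligand for a first-row metal, so the complex is high-spin.
An octahedral high-spin d⁵ ion is t₂g³e_g², giving 5 unpaired electrons.

5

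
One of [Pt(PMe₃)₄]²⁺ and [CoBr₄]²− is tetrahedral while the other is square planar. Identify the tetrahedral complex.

For [Pt(PMe₃)₄]²⁺: Summing ligand charges against the +2 overall charge gives an oxidation state of +2 for platinum. Platinum is a group-10 element; Pt(II) is therefore d⁸. A 5d d⁸ ion has a large crystal-field splitting; square planar leaves the high-energy d_{x²−y²} orbital empty and maximises CFSE. → square planar.
For [CoBr₄]²−: Each bromide is −1; balancing the −2 overall charge requires Co(II). Cobalt is a group-9 element; Co(II) is therefore d⁷. For a high-spin 3d d⁷ ion with weak-field ligands the small Δₜ gives little square-planar CFSE advantage, so four ligands adopt the sterically favoured tetrahedral geometry. → tetrahedral.

[CoBr₄]²−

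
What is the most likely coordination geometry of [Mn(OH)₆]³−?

Each hydroxide is −1; balancing the −3 overall charge requires Mn(III).
Manganese is a group-7 element; Mn(III) is therefore d⁴.
With 6 monodentate ligands the coordination number is 6.
Six donors around a single metal centre give an octahedral coordination sphere.

octahedral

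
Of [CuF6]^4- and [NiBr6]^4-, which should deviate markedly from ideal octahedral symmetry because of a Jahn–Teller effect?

[CuF6]^4-: Each fluoride is −1; balancing the −4 overall charge requires Cu(II). Copper is a group-11 element; Cu(II) is therefore d⁹. The t₂g⁶e_g³ configuration has an unevenly filled e_g set; the Jahn–Teller theorem predicts a tetragonal distortion (typically axial elongation) to lift the degeneracy.
[NiBr6]^4-: Summing ligand charges against the −4 overall charge gives an oxidation state of +2 for nickel. Ni sits in group 10, so the d-electron count is 10 − 2 = 8. The d⁸ configuration leaves the e_g set evenly filled (or empty) — no strong Jahn–Teller driving force.

[CuF6]^4-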